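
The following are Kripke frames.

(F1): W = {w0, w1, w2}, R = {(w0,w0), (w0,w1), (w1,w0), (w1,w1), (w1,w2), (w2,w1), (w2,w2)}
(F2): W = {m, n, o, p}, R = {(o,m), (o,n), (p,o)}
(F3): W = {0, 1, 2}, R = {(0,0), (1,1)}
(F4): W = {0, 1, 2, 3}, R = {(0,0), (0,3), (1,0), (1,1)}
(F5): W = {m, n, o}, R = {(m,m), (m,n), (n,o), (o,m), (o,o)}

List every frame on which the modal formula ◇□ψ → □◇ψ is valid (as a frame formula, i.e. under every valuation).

This is the axiom for convergence; its first-order frame correspondent is ∀x ∀y ∀z (Rxy ∧ Rxz → ∃w (Ryw ∧ Rzw)).
(F1): condition met.
(F2): fails — Rom and Rom but m and m have no common successor.
(F3): condition met.
(F4): fails — R00 and R03 but 0 and 3 have no common successor.
(F5): fails — Rmm and Rmn but m and n have no common successor.

(F1), (F3)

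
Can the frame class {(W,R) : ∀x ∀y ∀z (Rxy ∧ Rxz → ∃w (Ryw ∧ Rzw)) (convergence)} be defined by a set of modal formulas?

Yes, by ◇□q → □◇q

This is a Sahlqvist condition; the .2 axiom ◇□q → □◇q defines it.
Suppose ◇□q→□◇q is valid. Take Rxy, Rxz and set V(q)={w : Ryw}. Then □q at y so ◇□q at x, so □◇q at x, so ◇q at z, giving w with Rzw and Ryw.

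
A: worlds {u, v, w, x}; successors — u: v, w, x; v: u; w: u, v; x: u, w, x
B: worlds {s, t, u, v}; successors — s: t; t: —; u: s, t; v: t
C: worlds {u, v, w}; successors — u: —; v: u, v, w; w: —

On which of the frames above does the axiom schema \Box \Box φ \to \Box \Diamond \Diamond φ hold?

Frame correspondent (Sahlqvist): \forall x \forall z (xRz \to \exists w (x R^2 w \wedge z R^2 w)) — i.e. a generalized confluence (Geach) condition.
A: condition met.
B: fails — sRt but no w with sR²w and tR²w.
C: fails — vRu but no t with vR²t and uR²t.

A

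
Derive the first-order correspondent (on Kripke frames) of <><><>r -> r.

forall x forall y (x R^3 y -> exists w (y = w & x = w))

This is a Sahlqvist (Geach-type) schema ◇^3□^0r → □^0◇^0r.
Minimal-valuation argument: fix x; take any y with xR^3y and any z with xR^0z. Set V(r) to the set of worlds R-reachable from y in exactly 0 steps. Then □^0r holds at y, so the antecedent holds at x; validity forces ◇^0r at z, giving a w with zR^0w and yR^0w.
First-order correspondent: forall x forall y (x R^3 y -> exists w (y = w & x = w)).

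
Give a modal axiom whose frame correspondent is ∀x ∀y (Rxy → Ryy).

□(□p → p)

The condition is shift-reflexivity. The T□ schema □(□p → p) defines it.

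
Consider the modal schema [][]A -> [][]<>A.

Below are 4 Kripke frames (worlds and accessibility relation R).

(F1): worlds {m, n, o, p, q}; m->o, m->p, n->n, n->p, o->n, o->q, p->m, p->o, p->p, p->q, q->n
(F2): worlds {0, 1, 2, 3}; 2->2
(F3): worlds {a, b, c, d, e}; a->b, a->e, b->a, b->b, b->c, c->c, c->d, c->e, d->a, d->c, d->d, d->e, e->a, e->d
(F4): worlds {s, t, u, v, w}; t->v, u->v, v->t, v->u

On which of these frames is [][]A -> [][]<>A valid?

(F1), (F2), (F3)

This is the axiom for a generalized confluence (Geach) condition; its first-order frame correspondent is forall x forall z (x R^2 z -> exists w (x R^2 w & zRw)).
(F1): ✓.
(F2): ✓.
(F3): ✓.
(F4): fails — tR²t but no w* with tR²w* and tRw*.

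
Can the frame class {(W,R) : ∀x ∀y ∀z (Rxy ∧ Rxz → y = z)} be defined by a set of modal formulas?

This is a Sahlqvist condition; the CD axiom ◇p → □p defines it.
Suppose ◇p→□p is valid. Take Rxy, Rxz and set V(p)={y}. Then ◇p at x, so □p at x, so p at z, i.e. z=y.

Yes — defined by ◇p → □p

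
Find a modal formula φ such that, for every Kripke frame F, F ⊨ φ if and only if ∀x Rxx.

□r → r

A defining formula is □r → r (the T axiom).
Suppose □r→r is valid. At any x set V(r)={w : Rxw}. Then □r holds at x, so r holds at x, i.e. Rxx.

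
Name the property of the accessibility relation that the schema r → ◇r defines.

This schema is equivalent to the T axiom □r → r.
It corresponds to reflexivity: ∀x Rxx.

Reflexivity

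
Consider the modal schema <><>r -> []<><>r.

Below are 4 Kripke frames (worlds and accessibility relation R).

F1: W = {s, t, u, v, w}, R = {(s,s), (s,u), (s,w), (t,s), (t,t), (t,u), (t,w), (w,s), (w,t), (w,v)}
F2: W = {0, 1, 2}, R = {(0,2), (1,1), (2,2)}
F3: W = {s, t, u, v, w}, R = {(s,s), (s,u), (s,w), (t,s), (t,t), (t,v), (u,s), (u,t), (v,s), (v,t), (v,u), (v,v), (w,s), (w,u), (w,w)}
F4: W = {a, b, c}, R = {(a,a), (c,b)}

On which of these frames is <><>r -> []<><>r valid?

F2, F4

This is the axiom for a generalized confluence (Geach) condition; its first-order frame correspondent is forall x forall y forall z ((x R^2 y & xRz) -> exists w (y = w & z R^2 w)).
F1: fails — sR²s, sRu but no w* with s=w* and uR²w*.
F2: condition met.
F3: fails — tR²v, tRs but no w* with v=w* and sR²w*.
F4: condition met.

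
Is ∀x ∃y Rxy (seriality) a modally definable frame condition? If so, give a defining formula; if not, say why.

The condition is seriality. A defining modal formula is □q → ◇q.

Yes — defined by □q → ◇q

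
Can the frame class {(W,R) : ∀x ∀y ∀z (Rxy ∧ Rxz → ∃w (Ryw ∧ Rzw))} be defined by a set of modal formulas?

Yes — defined by ◇□r → □◇r

Yes: it is convergence, defined by the .2 schema ◇□r → □◇r.
Suppose ◇□r→□◇r is valid. Take Rxy, Rxz and set V(r)={w : Ryw}. Then □r at y so ◇□r at x, so □◇r at x, so ◇r at z, giving w with Rzw and Ryw.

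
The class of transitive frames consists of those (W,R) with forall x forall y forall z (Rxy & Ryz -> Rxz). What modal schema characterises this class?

A defining formula is □ψ → □□ψ (the 4 axiom).
Suppose □ψ→□□ψ is valid. Take Rxy, Ryz and set V(ψ)={w : Rxw}. Then □ψ at x, so □□ψ at x, so □ψ at y, so ψ at z, i.e. Rxz.

□ψ → □□ψ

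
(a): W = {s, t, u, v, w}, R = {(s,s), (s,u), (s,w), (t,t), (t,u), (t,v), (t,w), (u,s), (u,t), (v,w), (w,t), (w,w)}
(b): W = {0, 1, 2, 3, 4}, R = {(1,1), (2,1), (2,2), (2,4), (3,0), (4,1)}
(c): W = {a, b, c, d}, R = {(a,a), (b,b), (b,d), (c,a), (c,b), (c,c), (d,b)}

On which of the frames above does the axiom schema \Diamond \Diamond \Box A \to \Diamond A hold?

The schema corresponds to a generalized confluence (Geach) condition: \forall x \forall y (x R^2 y \to \exists w (yRw \wedge xRw)).
(a): fails — uR²v but no w* with vRw* and uRw*.
(b): holds.
(c): holds.

(b), (c)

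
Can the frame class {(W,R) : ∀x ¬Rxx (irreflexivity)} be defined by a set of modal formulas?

Any modally definable frame class is closed under surjective bounded morphisms.
The 2-cycle (worlds a,b with a→b→a) is irreflexive, and the map sending every world to a single reflexive point • is a surjective bounded morphism (forth: every edge maps to (•,•); back: every world has a successor). So any modal formula valid on the 2-cycle is also valid on the reflexive point, which is not irreflexive.
Hence irreflexivity is not modally definable.

No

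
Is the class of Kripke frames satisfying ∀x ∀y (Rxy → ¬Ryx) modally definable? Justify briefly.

Not definable by any modal formula

Any modally definable frame class is closed under surjective bounded morphisms.
The 5-cycle (worlds a,b,c,d,e with a→b→c→d→e→a) is asymmetric. Mapping every world to a single reflexive point • is a surjective bounded morphism, and the reflexive point is not asymmetric (R•• but asymmetry requires ¬R••).
So the class is not modally definable.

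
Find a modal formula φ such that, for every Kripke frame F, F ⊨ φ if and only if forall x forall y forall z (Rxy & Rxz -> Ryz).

◇q → □◇q

The condition is the Euclidean property. The 5 schema ◇q → □◇q defines it.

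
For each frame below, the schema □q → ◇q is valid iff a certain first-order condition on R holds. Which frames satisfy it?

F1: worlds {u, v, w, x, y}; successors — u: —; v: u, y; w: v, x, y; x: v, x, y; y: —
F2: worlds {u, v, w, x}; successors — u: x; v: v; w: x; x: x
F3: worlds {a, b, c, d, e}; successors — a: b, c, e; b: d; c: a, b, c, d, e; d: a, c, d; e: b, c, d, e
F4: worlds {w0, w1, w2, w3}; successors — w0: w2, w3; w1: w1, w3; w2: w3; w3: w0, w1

F2, F3, F4

This is the axiom for seriality; its first-order frame correspondent is ∀x ∃y Rxy.
F1: fails — world u has no successor.
F2: holds.
F3: holds.
F4: holds.
Valid on: F2, F3, F4.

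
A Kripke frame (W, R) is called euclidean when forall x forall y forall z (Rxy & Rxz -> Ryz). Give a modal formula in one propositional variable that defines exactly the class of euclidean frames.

◇q → □◇q

The condition is the Euclidean property. The 5 schema ◇q → □◇q defines it.
Suppose ◇q→□◇q is valid. Take Rxy, Rxz and set V(q)={y}. Then ◇q at x, so □◇q at x, so ◇q at z, so some w with Rzw has q; w=y, i.e. Rzy. By symmetry of the argument, Ryz.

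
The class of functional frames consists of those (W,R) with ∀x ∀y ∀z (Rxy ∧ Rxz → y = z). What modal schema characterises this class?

A defining formula is ◇s → □s (the CD axiom).
Suppose ◇s→□s is valid. Take Rxy, Rxz and set V(s)={y}. Then ◇s at x, so □s at x, so s at z, i.e. z=y.

◇s → □s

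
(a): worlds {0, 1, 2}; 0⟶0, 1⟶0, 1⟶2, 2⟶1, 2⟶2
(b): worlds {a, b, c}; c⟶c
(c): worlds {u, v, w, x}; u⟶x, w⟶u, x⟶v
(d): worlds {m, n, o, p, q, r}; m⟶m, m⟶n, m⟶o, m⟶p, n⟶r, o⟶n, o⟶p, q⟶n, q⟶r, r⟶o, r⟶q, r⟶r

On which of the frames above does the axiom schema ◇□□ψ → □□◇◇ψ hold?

(a), (b)

Frame correspondent (Sahlqvist): ∀x ∀y ∀z ((xRy ∧ xR²z) → ∃w (yR²w ∧ zR²w)) — i.e. a generalized confluence (Geach) condition.
(a): ✓.
(b): ✓.
(c): fails — uRx, uR²v but no t with xR²t and vR²t.
(d): fails — mRm, mR²p but no w with mR²w and pR²w.
Valid on: (a), (b).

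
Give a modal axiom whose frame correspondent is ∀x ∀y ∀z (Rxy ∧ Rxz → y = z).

◇p → □p

This is partial functionality; the standard corresponding axiom is CD: ◇p → □p.
Suppose ◇p→□p is valid. Take Rxy, Rxz and set V(p)={y}. Then ◇p at x, so □p at x, so p at z, i.e. z=y.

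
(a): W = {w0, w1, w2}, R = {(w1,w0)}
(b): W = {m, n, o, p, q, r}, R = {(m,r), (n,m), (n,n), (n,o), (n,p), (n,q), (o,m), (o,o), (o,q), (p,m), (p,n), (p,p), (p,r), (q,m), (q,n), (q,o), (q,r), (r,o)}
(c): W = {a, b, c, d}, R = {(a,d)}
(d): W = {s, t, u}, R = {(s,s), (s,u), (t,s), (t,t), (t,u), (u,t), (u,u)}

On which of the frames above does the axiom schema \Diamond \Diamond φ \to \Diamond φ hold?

(a), (c)

This is the axiom for transitivity; its first-order frame correspondent is \forall x \forall y \forall z (Rxy \wedge Ryz \to Rxz).
(a): holds.
(b): fails — Rom and Rmr but not Ror.
(c): holds.
(d): fails — Rut and Rts but not Rus.
Valid on: (a), (c).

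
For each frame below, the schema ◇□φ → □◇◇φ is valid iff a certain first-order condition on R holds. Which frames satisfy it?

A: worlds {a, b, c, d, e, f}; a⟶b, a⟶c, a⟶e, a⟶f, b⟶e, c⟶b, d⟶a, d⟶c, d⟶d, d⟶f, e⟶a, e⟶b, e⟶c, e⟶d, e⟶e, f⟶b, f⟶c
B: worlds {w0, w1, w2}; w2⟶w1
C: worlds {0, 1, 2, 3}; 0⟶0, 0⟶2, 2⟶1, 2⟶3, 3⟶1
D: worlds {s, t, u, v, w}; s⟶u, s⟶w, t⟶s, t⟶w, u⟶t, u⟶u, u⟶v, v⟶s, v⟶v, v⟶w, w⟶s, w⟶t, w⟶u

Frame correspondent (Sahlqvist): ∀x ∀y ∀z ((xRy ∧ xRz) → ∃w (yRw ∧ zR²w)) — i.e. a generalized confluence (Geach) condition.
A: fails — aRc, aRc but no w with cRw and cR²w.
B: fails — w2Rw1, w2Rw1 but no w with w1Rw and w1R²w.
C: fails — 0R0, 0R2 but no w with 0Rw and 2R²w.
D: satisfies the condition.
Valid on: D.

D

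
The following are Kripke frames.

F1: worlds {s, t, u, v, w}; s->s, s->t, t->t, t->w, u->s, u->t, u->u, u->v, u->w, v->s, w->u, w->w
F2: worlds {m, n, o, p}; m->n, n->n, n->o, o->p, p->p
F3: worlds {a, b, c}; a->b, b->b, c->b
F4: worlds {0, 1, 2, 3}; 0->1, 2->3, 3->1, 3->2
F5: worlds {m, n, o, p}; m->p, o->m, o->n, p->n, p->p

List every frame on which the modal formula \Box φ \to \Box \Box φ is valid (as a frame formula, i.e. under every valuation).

F3

Frame correspondent (Sahlqvist): \forall x \forall y \forall z (Rxy \wedge Ryz \to Rxz) — i.e. transitivity.
F1: fails — Rwu and Ruv but not Rwv.
F2: fails — Rno and Rop but not Rnp.
F3: satisfies the condition.
F4: fails — R23 and R32 but not R22.
F5: fails — Rom and Rmp but not Rop.
Valid on: F3.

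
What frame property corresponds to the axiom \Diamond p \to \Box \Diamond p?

Suppose ◇p→□◇p is valid. Take Rxy, Rxz and set V(p)={y}. Then ◇p at x, so □◇p at x, so ◇p at z, so some w with Rzw has p; w=y, i.e. Rzy. By symmetry of the argument, Ryz.

the Euclidean property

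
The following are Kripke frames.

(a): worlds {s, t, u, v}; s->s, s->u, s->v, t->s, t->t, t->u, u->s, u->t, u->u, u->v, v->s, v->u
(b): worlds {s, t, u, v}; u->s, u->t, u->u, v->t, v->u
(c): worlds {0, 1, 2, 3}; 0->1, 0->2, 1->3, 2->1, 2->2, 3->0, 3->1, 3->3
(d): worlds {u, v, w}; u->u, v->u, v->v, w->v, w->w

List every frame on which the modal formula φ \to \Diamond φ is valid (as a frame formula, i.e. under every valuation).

Frame correspondent (Sahlqvist): \forall x Rxx — i.e. reflexivity.
(a): fails — world v does not see itself.
(b): fails — world s does not see itself.
(c): fails — world 0 does not see itself.
(d): condition met.
Valid on: (d).

(d)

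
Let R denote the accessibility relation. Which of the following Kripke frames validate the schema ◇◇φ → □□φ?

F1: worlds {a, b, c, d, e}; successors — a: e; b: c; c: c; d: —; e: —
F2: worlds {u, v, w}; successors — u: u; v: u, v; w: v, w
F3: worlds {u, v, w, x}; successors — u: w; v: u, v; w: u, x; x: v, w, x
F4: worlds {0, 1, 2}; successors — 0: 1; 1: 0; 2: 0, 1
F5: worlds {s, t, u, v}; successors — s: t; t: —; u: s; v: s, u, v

F1

The schema corresponds to a generalized confluence (Geach) condition: ∀x ∀y ∀z ((xR²y ∧ xR²z) → ∃w (y = w ∧ z = w)).
F1: ✓.
F2: fails — vR²u, vR²v but u ≠ v.
F3: fails — uR²u, uR²x but u ≠ x.
F4: fails — 2R²0, 2R²1 but 0 ≠ 1.
F5: fails — vR²s, vR²t but s ≠ t.
Valid on: F1.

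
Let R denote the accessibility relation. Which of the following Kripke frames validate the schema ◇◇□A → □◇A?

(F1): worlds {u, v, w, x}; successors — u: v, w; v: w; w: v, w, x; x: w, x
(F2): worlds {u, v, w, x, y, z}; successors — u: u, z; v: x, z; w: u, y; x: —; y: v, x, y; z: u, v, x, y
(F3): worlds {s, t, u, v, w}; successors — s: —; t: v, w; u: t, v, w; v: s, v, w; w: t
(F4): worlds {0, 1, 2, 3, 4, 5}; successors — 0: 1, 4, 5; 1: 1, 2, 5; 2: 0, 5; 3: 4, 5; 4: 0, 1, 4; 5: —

The schema corresponds to a generalized confluence (Geach) condition: ∀x ∀y ∀z ((xR²y ∧ xRz) → ∃w (yRw ∧ zRw)).
(F1): holds.
(F2): fails — uR²x, uRu but no t with xRt and uRt.
(F3): fails — tR²s, tRv but no w* with sRw* and vRw*.
(F4): fails — 0R²0, 0R5 but no w with 0Rw and 5Rw.

(F1)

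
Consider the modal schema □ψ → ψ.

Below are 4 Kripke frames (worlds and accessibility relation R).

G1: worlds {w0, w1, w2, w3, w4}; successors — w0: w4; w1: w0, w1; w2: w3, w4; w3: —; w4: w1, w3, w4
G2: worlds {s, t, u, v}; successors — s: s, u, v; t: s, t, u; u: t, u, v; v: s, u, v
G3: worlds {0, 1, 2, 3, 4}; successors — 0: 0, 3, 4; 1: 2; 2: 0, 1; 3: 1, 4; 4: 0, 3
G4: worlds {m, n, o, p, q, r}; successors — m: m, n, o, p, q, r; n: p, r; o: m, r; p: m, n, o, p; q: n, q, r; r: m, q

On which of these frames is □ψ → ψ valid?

Frame correspondent (Sahlqvist): ∀x Rxx — i.e. reflexivity.
G1: fails — world w0 does not see itself.
G2: holds.
G3: fails — world 1 does not see itself.
G4: fails — world n does not see itself.
Valid on: G2.

G2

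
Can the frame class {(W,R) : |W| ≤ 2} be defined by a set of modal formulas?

No

Any modally definable frame class is closed under disjoint unions.
Any modal formula valid on each of 3 disjoint one-world frames is valid on their disjoint union (validity is preserved under disjoint unions). Each one-world frame has |W|=1≤2, but the union has |W|=3.
So no modal formula (or set of formulas) defines exactly the |W|≤2 frames.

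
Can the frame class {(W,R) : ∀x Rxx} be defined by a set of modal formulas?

Definable; □p → p defines it

The condition is reflexivity. A defining modal formula is □p → p.
Suppose □p→p is valid. At any x set V(p)={w : Rxw}. Then □p holds at x, so p holds at x, i.e. Rxx.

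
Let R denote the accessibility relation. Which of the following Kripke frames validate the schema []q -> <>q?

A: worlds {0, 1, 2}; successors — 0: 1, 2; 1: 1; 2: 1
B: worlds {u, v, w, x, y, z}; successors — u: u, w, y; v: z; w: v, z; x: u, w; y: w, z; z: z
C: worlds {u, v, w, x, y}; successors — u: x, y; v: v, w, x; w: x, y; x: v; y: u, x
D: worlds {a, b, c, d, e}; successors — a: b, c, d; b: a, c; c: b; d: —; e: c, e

Frame correspondent (Sahlqvist): forall x exists y Rxy — i.e. seriality.
A: ✓.
B: ✓.
C: ✓.
D: fails — world d has no successor.

A, B, C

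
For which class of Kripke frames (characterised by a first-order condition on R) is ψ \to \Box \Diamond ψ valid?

Suppose ψ→□◇ψ is valid. Take Rxy and set V(ψ)={x}. Then ψ at x, so □◇ψ at x, so ◇ψ at y, so some z with Ryz has ψ; z=x, i.e. Ryx.

Symmetry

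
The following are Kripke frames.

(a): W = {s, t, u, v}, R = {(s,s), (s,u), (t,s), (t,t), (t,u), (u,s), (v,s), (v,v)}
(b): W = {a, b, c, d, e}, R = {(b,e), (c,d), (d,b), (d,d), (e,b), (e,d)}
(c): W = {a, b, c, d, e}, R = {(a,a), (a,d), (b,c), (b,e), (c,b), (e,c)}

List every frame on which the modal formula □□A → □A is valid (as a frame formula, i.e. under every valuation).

(a)

The schema corresponds to density: ∀x ∀y (Rxy → ∃z (Rxz ∧ Rzy)).
(a): ✓.
(b): fails — Rbe but no z with Rbz and Rze.
(c): fails — Rec but no z with Rez and Rzc.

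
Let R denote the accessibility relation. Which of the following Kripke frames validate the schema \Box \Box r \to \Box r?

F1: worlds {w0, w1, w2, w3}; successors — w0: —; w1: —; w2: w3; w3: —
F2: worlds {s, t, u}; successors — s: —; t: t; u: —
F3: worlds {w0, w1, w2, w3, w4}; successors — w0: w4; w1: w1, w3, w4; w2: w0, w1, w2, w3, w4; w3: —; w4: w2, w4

F2, F3

This is the axiom for density; its first-order frame correspondent is \forall x \forall y (Rxy \to \exists z (Rxz \wedge Rzy)).
F1: fails — Rw2w3 but no z with Rw2z and Rzw3.
F2: holds.
F3: holds.
Valid on: F2, F3.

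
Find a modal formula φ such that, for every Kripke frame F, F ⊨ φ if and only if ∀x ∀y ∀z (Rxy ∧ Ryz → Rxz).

The condition is transitivity. The 4 schema □ψ → □□ψ defines it.
Suppose □ψ→□□ψ is valid. Take Rxy, Ryz and set V(ψ)={w : Rxw}. Then □ψ at x, so □□ψ at x, so □ψ at y, so ψ at z, i.e. Rxz.

□ψ → □□ψ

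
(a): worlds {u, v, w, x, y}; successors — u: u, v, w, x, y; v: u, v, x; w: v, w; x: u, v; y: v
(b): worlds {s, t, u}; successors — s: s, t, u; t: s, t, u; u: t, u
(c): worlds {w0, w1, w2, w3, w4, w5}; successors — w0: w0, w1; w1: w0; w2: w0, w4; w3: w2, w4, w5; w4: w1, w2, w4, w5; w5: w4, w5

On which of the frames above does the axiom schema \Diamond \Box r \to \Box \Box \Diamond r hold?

(a), (b)

The schema corresponds to a generalized confluence (Geach) condition: \forall x \forall y \forall z ((xRy \wedge x R^2 z) \to \exists w (yRw \wedge zRw)).
(a): condition met.
(b): condition met.
(c): fails — w2Rw0, w2R²w5 but no w with w0Rw and w5Rw.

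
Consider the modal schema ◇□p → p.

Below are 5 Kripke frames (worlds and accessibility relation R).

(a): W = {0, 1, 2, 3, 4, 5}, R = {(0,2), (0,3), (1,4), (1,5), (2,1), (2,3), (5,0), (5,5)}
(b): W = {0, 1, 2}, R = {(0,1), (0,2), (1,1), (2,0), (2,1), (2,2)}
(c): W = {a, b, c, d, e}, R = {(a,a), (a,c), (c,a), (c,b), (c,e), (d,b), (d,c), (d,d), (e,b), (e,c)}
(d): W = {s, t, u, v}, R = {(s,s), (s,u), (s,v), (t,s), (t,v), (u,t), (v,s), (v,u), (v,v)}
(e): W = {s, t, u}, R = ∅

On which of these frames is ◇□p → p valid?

(e)

This is the axiom for symmetry; its first-order frame correspondent is ∀x ∀y (Rxy → Ryx).
(a): fails — R02 but not R20.
(b): fails — R01 but not R10.
(c): fails — Reb but not Rbe.
(d): fails — Rtv but not Rvt.
(e): holds.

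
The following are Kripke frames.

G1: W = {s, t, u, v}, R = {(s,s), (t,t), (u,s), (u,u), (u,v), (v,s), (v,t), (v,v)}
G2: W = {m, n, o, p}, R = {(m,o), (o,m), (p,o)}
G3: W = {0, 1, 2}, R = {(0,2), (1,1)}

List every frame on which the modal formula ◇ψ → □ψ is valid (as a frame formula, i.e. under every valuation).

Frame correspondent (Sahlqvist): ∀x ∀y ∀z (Rxy ∧ Rxz → y = z) — i.e. partial functionality.
G1: fails — u sees both s and u.
G2: holds.
G3: holds.

G2, G3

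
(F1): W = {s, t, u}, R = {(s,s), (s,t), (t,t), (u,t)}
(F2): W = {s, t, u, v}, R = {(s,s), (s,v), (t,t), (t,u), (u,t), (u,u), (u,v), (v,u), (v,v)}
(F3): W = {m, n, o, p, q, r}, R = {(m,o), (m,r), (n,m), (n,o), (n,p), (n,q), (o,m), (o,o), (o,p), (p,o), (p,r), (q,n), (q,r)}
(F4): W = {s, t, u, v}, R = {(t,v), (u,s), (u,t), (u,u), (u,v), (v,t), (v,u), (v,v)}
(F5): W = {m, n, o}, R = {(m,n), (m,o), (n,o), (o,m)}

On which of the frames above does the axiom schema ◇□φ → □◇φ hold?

(F1), (F2)

The schema corresponds to convergence: ∀x ∀y ∀z (Rxy ∧ Rxz → ∃w (Ryw ∧ Rzw)).
(F1): satisfies the condition.
(F2): satisfies the condition.
(F3): fails — Rmr and Rmr but r and r have no common successor.
(F4): fails — Ruv and Rus but v and s have no common successor.
(F5): fails — Rmo and Rmn but o and n have no common successor.
Valid on: (F1), (F2).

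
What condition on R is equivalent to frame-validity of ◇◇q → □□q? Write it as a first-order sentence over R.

This is a Sahlqvist (Geach-type) schema ◇^2□^0q → □^2◇^0q.
Minimal-valuation argument: fix x; take any y with xR^2y and any z with xR^2z. Set V(q) to the set of worlds R-reachable from y in exactly 0 steps. Then □^0q holds at y, so the antecedent holds at x; validity forces ◇^0q at z, giving a w with zR^0w and yR^0w.
First-order correspondent: ∀x ∀y ∀z ((xR²y ∧ xR²z) → ∃w (y = w ∧ z = w)).

∀x ∀y ∀z ((xR²y ∧ xR²z) → ∃w (y = w ∧ z = w))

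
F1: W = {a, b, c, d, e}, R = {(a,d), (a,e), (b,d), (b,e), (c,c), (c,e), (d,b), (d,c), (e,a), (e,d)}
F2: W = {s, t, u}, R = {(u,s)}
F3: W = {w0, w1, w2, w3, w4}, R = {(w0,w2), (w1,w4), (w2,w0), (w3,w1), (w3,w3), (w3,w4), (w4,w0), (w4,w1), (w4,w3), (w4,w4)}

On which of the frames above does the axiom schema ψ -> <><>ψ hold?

F1, F3

Frame correspondent (Sahlqvist): forall x exists w (x = w & x R^2 w) — i.e. a generalized confluence (Geach) condition.
F1: condition met.
F2: fails — at s but no w with s=w and sR²w.
F3: condition met.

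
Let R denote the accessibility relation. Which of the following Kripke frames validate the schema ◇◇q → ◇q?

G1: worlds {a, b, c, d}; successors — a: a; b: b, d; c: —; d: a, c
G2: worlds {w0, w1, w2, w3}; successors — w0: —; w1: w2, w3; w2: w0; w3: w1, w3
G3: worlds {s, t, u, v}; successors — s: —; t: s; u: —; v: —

Frame correspondent (Sahlqvist): ∀x ∀y ∀z (Rxy ∧ Ryz → Rxz) — i.e. transitivity.
G1: fails — Rbd and Rdc but not Rbc.
G2: fails — Rw1w2 and Rw2w0 but not Rw1w0.
G3: condition met.

G3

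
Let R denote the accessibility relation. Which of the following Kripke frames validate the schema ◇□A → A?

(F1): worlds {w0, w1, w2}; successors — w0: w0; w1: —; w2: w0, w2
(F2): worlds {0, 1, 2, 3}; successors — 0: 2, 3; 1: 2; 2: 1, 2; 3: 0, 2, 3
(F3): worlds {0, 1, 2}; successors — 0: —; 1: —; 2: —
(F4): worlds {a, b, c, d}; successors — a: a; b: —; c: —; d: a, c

(F3)

This is the axiom for symmetry; its first-order frame correspondent is ∀x ∀y (Rxy → Ryx).
(F1): fails — Rw2w0 but not Rw0w2.
(F2): fails — R32 but not R23.
(F3): ✓.
(F4): fails — Rda but not Rad.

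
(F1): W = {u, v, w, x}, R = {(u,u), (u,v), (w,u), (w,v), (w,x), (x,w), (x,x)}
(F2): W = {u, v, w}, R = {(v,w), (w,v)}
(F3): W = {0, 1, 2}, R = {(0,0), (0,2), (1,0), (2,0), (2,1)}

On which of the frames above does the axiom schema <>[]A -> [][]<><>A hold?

(F2), (F3)

Frame correspondent (Sahlqvist): forall x forall y forall z ((xRy & x R^2 z) -> exists w (yRw & z R^2 w)) — i.e. a generalized confluence (Geach) condition.
(F1): fails — uRu, uR²v but no t with uRt and vR²t.
(F2): condition met.
(F3): condition met.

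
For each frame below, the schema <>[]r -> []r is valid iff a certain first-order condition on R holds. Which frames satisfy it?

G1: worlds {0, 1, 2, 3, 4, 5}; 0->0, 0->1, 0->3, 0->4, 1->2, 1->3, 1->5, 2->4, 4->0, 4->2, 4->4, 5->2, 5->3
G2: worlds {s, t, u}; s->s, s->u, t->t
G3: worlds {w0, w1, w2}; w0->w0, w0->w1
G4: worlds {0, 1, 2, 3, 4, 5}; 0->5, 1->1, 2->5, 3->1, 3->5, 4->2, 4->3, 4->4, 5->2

none

The schema corresponds to the Euclidean property: forall x forall y forall z (Rxy & Rxz -> Ryz).
G1: fails — R01 and R00 but not R10.
G2: fails — Rsu and Rsu but not Ruu.
G3: fails — Rw0w1 and Rw0w1 but not Rw1w1.
G4: fails — R05 and R05 but not R55.
Valid on no frame.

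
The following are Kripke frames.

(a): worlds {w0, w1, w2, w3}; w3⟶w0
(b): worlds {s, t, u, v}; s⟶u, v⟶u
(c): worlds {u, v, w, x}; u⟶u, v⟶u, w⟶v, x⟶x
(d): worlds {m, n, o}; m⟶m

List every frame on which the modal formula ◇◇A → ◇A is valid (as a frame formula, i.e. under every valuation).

Frame correspondent (Sahlqvist): ∀x ∀y ∀z (Rxy ∧ Ryz → Rxz) — i.e. transitivity.
(a): holds.
(b): holds.
(c): fails — Rwv and Rvu but not Rwu.
(d): holds.

(a), (b), (d)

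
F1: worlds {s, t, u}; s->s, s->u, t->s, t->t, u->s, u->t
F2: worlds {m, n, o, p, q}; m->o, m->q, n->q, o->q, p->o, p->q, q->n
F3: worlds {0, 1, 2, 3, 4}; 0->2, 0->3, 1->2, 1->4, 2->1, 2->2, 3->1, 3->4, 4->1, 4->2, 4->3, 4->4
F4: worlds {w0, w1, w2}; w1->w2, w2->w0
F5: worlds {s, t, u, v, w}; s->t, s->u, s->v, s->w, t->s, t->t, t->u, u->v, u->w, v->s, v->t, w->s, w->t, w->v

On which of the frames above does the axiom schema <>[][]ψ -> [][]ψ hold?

F1

This is the axiom for a generalized confluence (Geach) condition; its first-order frame correspondent is forall x forall y forall z ((xRy & x R^2 z) -> exists w (y R^2 w & z = w)).
F1: satisfies the condition.
F2: fails — mRo, mR²q but no w with oR²w and q=w.
F3: fails — 1R2, 1R²3 but no w with 2R²w and 3=w.
F4: fails — w1Rw2, w1R²w0 but no w with w2R²w and w0=w.
F5: fails — sRu, sR²u but no w* with uR²w* and u=w*.
Valid on: F1.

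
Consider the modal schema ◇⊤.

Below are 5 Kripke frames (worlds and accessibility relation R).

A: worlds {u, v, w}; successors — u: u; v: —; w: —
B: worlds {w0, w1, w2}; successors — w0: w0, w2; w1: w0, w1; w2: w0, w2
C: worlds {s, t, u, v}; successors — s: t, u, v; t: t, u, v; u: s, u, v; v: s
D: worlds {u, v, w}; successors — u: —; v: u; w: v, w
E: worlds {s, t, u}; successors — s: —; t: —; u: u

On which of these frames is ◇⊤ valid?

This is the axiom for seriality; its first-order frame correspondent is ∀x ∃y Rxy.
A: fails — world v has no successor.
B: ✓.
C: ✓.
D: fails — world u has no successor.
E: fails — world s has no successor.
Valid on: B, C.

B, C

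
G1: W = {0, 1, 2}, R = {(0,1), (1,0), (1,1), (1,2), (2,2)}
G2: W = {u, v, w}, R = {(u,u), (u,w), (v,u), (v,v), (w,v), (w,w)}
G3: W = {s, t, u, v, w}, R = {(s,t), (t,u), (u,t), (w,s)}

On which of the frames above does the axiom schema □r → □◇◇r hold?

G1, G2

Frame correspondent (Sahlqvist): ∀x ∀z (xRz → ∃w (xRw ∧ zR²w)) — i.e. a generalized confluence (Geach) condition.
G1: holds.
G2: holds.
G3: fails — wRs but no w* with wRw* and sR²w*.
Valid on: G1, G2.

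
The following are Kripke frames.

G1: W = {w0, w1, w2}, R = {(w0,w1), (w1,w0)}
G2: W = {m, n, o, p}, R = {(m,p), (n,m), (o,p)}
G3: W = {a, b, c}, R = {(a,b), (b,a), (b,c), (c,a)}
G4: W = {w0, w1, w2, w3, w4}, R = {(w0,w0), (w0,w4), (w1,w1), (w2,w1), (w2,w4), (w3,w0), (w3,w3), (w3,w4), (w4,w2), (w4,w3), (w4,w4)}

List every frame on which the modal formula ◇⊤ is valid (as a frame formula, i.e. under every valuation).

G3, G4

Frame correspondent (Sahlqvist): ∀x ∃y Rxy — i.e. seriality.
G1: fails — world w2 has no successor.
G2: fails — world p has no successor.
G3: condition met.
G4: condition met.
Valid on: G3, G4.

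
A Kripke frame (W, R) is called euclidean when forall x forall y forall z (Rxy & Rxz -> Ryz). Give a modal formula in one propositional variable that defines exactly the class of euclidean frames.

This is the Euclidean property; the standard corresponding axiom is 5: ◇ψ → □◇ψ.
Suppose ◇ψ→□◇ψ is valid. Take Rxy, Rxz and set V(ψ)={y}. Then ◇ψ at x, so □◇ψ at x, so ◇ψ at z, so some w with Rzw has ψ; w=y, i.e. Rzy. By symmetry of the argument, Ryz.

◇ψ → □◇ψ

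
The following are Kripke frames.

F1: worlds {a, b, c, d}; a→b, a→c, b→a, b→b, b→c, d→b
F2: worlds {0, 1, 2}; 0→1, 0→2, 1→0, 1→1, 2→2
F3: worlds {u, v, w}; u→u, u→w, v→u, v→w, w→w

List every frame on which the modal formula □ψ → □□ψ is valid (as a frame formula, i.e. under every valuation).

F3

Frame correspondent (Sahlqvist): ∀x ∀y ∀z (Rxy ∧ Ryz → Rxz) — i.e. transitivity.
F1: fails — Rab and Rba but not Raa.
F2: fails — R10 and R02 but not R12.
F3: satisfies the condition.
Valid on: F3.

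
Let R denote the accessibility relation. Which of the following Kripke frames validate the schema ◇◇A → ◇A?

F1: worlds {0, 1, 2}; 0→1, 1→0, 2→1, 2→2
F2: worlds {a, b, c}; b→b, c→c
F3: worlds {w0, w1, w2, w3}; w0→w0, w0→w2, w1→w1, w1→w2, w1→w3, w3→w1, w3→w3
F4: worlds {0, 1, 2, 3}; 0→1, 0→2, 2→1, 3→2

F2

This is the axiom for a generalized confluence (Geach) condition; its first-order frame correspondent is ∀x ∀y (xR²y → ∃w (y = w ∧ xRw)).
F1: fails — 0R²0 but no w with 0=w and 0Rw.
F2: ✓.
F3: fails — w3R²w2 but no w with w2=w and w3Rw.
F4: fails — 3R²1 but no w with 1=w and 3Rw.
Valid on: F2.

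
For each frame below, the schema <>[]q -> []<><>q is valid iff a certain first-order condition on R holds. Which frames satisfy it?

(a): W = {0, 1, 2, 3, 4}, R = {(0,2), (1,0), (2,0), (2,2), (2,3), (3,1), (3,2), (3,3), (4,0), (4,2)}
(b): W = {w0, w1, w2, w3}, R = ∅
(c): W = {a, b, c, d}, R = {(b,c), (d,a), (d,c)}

The schema corresponds to a generalized confluence (Geach) condition: forall x forall y forall z ((xRy & xRz) -> exists w (yRw & z R^2 w)).
(a): fails — 3R1, 3R1 but no w with 1Rw and 1R²w.
(b): satisfies the condition.
(c): fails — bRc, bRc but no w with cRw and cR²w.
Valid on: (b).

(b)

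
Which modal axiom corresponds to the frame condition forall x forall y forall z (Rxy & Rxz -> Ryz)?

The condition is the Euclidean property. The 5 schema ◇ψ → □◇ψ defines it.
Suppose ◇ψ→□◇ψ is valid. Take Rxy, Rxz and set V(ψ)={y}. Then ◇ψ at x, so □◇ψ at x, so ◇ψ at z, so some w with Rzw has ψ; w=y, i.e. Rzy. By symmetry of the argument, Ryz.

◇ψ → □◇ψ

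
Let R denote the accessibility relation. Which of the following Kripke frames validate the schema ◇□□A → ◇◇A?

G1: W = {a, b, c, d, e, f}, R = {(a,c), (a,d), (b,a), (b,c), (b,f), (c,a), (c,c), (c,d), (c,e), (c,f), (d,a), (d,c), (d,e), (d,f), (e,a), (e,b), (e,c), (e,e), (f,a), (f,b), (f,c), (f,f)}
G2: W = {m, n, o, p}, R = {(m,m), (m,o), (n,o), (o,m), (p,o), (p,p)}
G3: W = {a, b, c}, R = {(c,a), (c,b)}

G1, G2

The schema corresponds to a generalized confluence (Geach) condition: ∀x ∀y (xRy → ∃w (yR²w ∧ xR²w)).
G1: holds.
G2: holds.
G3: fails — cRa but no w with aR²w and cR²w.
Valid on: G1, G2.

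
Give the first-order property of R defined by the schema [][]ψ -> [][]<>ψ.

This is a Sahlqvist (Geach-type) schema ◇^0□^2ψ → □^2◇^1ψ.
Minimal-valuation argument: fix x; take any y with xR^0y and any z with xR^2z. Set V(ψ) to the set of worlds R-reachable from y in exactly 2 steps. Then □^2ψ holds at y, so the antecedent holds at x; validity forces ◇^1ψ at z, giving a w with zR^1w and yR^2w.
First-order correspondent: forall x forall z (x R^2 z -> exists w (x R^2 w & zRw)).

forall x forall z (x R^2 z -> exists w (x R^2 w & zRw))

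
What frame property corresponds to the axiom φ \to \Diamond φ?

reflexivity: \forall x Rxx

This is frame-equivalent to □φ → φ (substitute ¬φ for φ and contrapose).
Suppose □φ→φ is valid. At any x set V(φ)={w : Rxw}. Then □φ holds at x, so φ holds at x, i.e. Rxx.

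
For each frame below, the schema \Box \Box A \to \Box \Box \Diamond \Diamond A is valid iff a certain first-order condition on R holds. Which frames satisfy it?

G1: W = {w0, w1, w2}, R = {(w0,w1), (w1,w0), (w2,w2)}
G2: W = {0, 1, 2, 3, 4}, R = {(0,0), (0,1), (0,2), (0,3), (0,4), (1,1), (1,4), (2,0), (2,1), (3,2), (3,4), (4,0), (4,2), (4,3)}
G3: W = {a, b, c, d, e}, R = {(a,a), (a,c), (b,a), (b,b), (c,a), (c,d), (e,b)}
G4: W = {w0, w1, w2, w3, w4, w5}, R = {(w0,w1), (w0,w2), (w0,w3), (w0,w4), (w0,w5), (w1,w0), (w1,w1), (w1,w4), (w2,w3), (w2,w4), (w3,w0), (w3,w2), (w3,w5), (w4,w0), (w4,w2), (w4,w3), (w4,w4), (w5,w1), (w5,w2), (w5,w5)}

G1, G2, G4

The schema corresponds to a generalized confluence (Geach) condition: \forall x \forall z (x R^2 z \to \exists w (x R^2 w \wedge z R^2 w)).
G1: ✓.
G2: ✓.
G3: fails — aR²d but no w with aR²w and dR²w.
G4: ✓.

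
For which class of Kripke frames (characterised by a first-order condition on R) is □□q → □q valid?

density

Suppose □□q→□q is valid. Take Rxy and set V(q)={w : xR²w}. Then □□q at x, so □q at x, so q at y, i.e. ∃z(Rxz∧Rzy).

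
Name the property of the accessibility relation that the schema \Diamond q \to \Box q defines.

partial functionality

Suppose ◇q→□q is valid. Take Rxy, Rxz and set V(q)={y}. Then ◇q at x, so □q at x, so q at z, i.e. z=y.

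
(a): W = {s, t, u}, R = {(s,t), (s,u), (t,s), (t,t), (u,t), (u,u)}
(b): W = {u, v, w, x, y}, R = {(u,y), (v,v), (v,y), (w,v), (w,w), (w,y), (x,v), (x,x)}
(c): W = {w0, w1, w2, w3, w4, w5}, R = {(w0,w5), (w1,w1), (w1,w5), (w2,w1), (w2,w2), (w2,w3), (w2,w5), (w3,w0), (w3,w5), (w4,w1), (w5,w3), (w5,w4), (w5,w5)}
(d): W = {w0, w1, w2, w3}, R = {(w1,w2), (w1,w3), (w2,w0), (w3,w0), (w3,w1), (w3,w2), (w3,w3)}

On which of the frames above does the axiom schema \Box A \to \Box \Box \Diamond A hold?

The schema corresponds to a generalized confluence (Geach) condition: \forall x \forall z (x R^2 z \to \exists w (xRw \wedge zRw)).
(a): satisfies the condition.
(b): fails — vR²y but no t with vRt and yRt.
(c): fails — w0R²w4 but no w with w0Rw and w4Rw.
(d): fails — w1R²w0 but no w with w1Rw and w0Rw.
Valid on: (a).

(a)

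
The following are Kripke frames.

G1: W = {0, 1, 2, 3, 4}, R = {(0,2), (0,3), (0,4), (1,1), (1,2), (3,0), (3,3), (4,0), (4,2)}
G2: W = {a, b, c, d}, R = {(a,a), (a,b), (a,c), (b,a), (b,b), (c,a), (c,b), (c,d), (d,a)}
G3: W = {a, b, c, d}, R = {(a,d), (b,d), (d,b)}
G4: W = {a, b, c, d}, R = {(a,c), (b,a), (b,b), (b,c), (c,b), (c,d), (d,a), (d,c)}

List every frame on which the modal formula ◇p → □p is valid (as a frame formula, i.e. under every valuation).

This is the axiom for partial functionality; its first-order frame correspondent is ∀x ∀y ∀z (Rxy ∧ Rxz → y = z).
G1: fails — 0 sees both 2 and 3.
G2: fails — a sees both a and b.
G3: ✓.
G4: fails — b sees both a and b.
Valid on: G3.

G3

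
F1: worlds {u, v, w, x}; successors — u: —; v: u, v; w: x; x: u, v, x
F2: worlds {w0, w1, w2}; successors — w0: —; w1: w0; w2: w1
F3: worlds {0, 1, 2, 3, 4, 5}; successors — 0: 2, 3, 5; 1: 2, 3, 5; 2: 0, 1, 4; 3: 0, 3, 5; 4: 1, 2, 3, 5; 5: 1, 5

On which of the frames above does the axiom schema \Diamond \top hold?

The schema corresponds to seriality: \forall x \exists y Rxy.
F1: fails — world u has no successor.
F2: fails — world w0 has no successor.
F3: satisfies the condition.

F3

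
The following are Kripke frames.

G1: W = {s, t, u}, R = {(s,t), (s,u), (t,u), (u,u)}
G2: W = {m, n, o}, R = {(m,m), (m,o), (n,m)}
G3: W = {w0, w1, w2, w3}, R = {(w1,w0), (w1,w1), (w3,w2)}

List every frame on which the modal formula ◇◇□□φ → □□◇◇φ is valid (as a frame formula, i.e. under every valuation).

G1

The schema corresponds to a generalized confluence (Geach) condition: ∀x ∀y ∀z ((xR²y ∧ xR²z) → ∃w (yR²w ∧ zR²w)).
G1: holds.
G2: fails — mR²m, mR²o but no w with mR²w and oR²w.
G3: fails — w1R²w0, w1R²w0 but no w with w0R²w and w0R²w.
Valid on: G1.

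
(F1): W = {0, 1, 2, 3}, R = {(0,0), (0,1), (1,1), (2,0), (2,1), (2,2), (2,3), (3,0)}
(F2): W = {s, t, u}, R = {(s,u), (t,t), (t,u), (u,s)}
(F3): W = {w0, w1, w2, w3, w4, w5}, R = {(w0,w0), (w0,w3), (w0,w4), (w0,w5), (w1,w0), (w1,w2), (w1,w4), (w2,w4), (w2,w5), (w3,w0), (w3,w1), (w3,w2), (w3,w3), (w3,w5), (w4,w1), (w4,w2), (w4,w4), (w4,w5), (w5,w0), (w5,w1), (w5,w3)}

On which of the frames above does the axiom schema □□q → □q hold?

This is the axiom for density; its first-order frame correspondent is ∀x ∀y (Rxy → ∃z (Rxz ∧ Rzy)).
(F1): ✓.
(F2): fails — Rsu but no z with Rsz and Rzu.
(F3): ✓.

(F1), (F3)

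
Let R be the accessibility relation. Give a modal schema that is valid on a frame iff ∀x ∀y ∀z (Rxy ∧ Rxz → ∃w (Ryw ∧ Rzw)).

◇□ψ → □◇ψ

This is convergence; the standard corresponding axiom is .2: ◇□ψ → □◇ψ.
Suppose ◇□ψ→□◇ψ is valid. Take Rxy, Rxz and set V(ψ)={w : Ryw}. Then □ψ at y so ◇□ψ at x, so □◇ψ at x, so ◇ψ at z, giving w with Rzw and Ryw.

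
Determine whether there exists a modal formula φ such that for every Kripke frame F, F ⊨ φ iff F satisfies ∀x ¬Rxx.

If a class were modally definable it would be closed under surjective bounded morphisms (Goldblatt–Thomason).
The 3-cycle (worlds s,t,u with s→t→u→s) is irreflexive, and the map sending every world to a single reflexive point • is a surjective bounded morphism (forth: every edge maps to (•,•); back: every world has a successor). So any modal formula valid on the 3-cycle is also valid on the reflexive point, which is not irreflexive.
So no modal formula (or set of formulas) defines exactly the irreflexive frames.

No — not modally definable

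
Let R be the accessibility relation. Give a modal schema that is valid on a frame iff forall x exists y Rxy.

The condition is seriality. The D schema □p → ◇p defines it.
Suppose □p→◇p is valid. At any x set V(p)=W. Then □p at x, so ◇p at x, so x has a successor.

□p → ◇p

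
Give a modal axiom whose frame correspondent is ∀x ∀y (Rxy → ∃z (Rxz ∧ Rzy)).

A defining formula is □□p → □p (the C4 axiom).
Suppose □□p→□p is valid. Take Rxy and set V(p)={w : xR²w}. Then □□p at x, so □p at x, so p at y, i.e. ∃z(Rxz∧Rzy).

□□p → □p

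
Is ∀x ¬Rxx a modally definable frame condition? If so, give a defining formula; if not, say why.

Not definable by any modal formula

Any modally definable frame class is closed under surjective bounded morphisms.
The 2-cycle (worlds w0,w1 with w0→w1→w0) is irreflexive, and the map sending every world to a single reflexive point • is a surjective bounded morphism (forth: every edge maps to (•,•); back: every world has a successor). So any modal formula valid on the 2-cycle is also valid on the reflexive point, which is not irreflexive.
Hence irreflexivity is not modally definable.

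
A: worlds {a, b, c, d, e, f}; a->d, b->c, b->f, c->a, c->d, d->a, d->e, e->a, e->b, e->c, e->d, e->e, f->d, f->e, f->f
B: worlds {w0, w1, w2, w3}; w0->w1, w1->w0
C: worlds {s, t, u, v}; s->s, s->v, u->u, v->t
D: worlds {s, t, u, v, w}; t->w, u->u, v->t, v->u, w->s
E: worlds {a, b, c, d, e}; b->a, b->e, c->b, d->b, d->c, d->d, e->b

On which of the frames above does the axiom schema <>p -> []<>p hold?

none

Frame correspondent (Sahlqvist): forall x forall y forall z (Rxy & Rxz -> Ryz) — i.e. the Euclidean property.
A: fails — Rad and Rad but not Rdd.
B: fails — Rw0w1 and Rw0w1 but not Rw1w1.
C: fails — Rsv and Rss but not Rvs.
D: fails — Rtw and Rtw but not Rww.
E: fails — Rba and Rba but not Raa.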